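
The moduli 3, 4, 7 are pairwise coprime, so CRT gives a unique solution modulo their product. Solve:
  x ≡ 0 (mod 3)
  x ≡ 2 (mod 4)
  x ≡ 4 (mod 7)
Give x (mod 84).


Moduli 3, 4, 7 are pairwise coprime; by CRT there is a unique solution modulo M = 3 · 4 · 7 = 84.
Solve pairwise, accumulating the modulus:
  Start with x ≡ 0 (mod 3).
  Combine with x ≡ 2 (mod 4): since gcd(3, 4) = 1, we get a unique residue mod 12.
    Write x = 0 + 3·t and substitute into x ≡ 2 (mod 4): 3·t ≡ 2 − 0 = 2 (mod 4).
    The inverse of 3 mod 4 is 3 (since 3·3 = 9 = 2·4 + 1), so t ≡ 3·2 = 6 ≡ 2 (mod 4).
    Then x = 0 + 3·2 = 6, valid modulo lcm(3, 4) = 12: x ≡ 6 (mod 12).
  Combine with x ≡ 4 (mod 7): since gcd(12, 7) = 1, we get a unique residue mod 84.
    Write x = 6 + 12·t and substitute into x ≡ 4 (mod 7): 12·t ≡ 4 − 6 = -2 (mod 7).
    Reduce coefficients mod 7: 5·t ≡ 5 (mod 7).
    The inverse of 5 mod 7 is 3 (since 5·3 = 15 = 2·7 + 1), so t ≡ 3·5 = 15 ≡ 1 (mod 7).
    Then x = 6 + 12·1 = 18, valid modulo lcm(12, 7) = 84: x ≡ 18 (mod 84).
Verify: 18 mod 3 = 0 ✓, 18 mod 4 = 2 ✓, 18 mod 7 = 4 ✓.

x ≡ 18 (mod 84).


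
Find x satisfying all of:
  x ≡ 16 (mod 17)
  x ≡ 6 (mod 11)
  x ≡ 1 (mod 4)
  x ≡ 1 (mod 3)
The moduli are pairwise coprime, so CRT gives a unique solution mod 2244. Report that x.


Product of moduli M = 17 · 11 · 4 · 3 = 2244.
Merge one congruence at a time:
  Start: x ≡ 16 (mod 17).
  Combine with x ≡ 6 (mod 11); new modulus lcm = 187.
    Write x = 16 + 17·t and substitute into x ≡ 6 (mod 11): 17·t ≡ 6 − 16 = -10 (mod 11).
    Reduce coefficients mod 11: 6·t ≡ 1 (mod 11).
    The inverse of 6 mod 11 is 2 (since 6·2 = 12 = 1·11 + 1), so t ≡ 2·1 = 2 ≡ 2 (mod 11).
    Then x = 16 + 17·2 = 50, valid modulo lcm(17, 11) = 187: x ≡ 50 (mod 187).
  Combine with x ≡ 1 (mod 4); new modulus lcm = 748.
    Write x = 50 + 187·t and substitute into x ≡ 1 (mod 4): 187·t ≡ 1 − 50 = -49 (mod 4).
    Reduce coefficients mod 4: 3·t ≡ 3 (mod 4).
    The inverse of 3 mod 4 is 3 (since 3·3 = 9 = 2·4 + 1), so t ≡ 3·3 = 9 ≡ 1 (mod 4).
    Then x = 50 + 187·1 = 237, valid modulo lcm(187, 4) = 748: x ≡ 237 (mod 748).
  Combine with x ≡ 1 (mod 3); new modulus lcm = 2244.
    Write x = 237 + 748·t and substitute into x ≡ 1 (mod 3): 748·t ≡ 1 − 237 = -236 (mod 3).
    Reduce coefficients mod 3: 1·t ≡ 1 (mod 3).
    So t ≡ 1 (mod 3).
    Then x = 237 + 748·1 = 985, valid modulo lcm(748, 3) = 2244: x ≡ 985 (mod 2244).
Verify against each original: 985 mod 17 = 16, 985 mod 11 = 6, 985 mod 4 = 1, 985 mod 3 = 1.

x ≡ 985 (mod 2244).


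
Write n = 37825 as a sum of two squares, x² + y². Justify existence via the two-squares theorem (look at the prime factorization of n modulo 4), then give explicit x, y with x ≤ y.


Step 1: Factor n = 37825 = 5^2 · 17 · 89.
Step 2: Check the mod-4 condition on each prime factor: 5 ≡ 1 (mod 4), exponent 2; 17 ≡ 1 (mod 4), exponent 1; 89 ≡ 1 (mod 4), exponent 1.
All primes ≡ 3 (mod 4) appear to even exponent (or don't appear), so by the two-squares theorem n IS expressible as a sum of two squares.
Step 3: Build a representation. Group n = k² · m with k = 5 and m = 17 · 89 = 1513 (a product of primes ≡ 1 (mod 4)); a representation of m scales to one of n via (k·x)² + (k·y)² = k²(x² + y²). Each prime p ≡ 1 (mod 4) is itself a sum of two squares; find a² by testing p − a² for a perfect square:
  17: 17 − 1² = 16 = 4² ⇒ 17 = 1² + 4².
  89: 89 − 1² = 88, 89 − 2² = 85, 89 − 3² = 80, 89 − 4² = 73, 89 − 5² = 64 = 8² ⇒ 89 = 5² + 8².
  Combine using the Brahmagupta–Fibonacci identity (a² + b²)(c² + d²) = (ac − bd)² + (ad + bc)² = (ac + bd)² + (ad − bc)²:
  17 · 89 = 1513: from (1² + 4²)(5² + 8²), take (1·5 − 4·8, 1·8 + 4·5) = (5 − 32, 8 + 20) = (-27, 28); dropping signs (only squares matter) gives (27, 28); check 27² + 28² = 729 + 784 = 1513 ✓.
  Scale by k = 5: (5·27, 5·28) = (135, 140).
Step 4: Order so x ≤ y and verify: 135² + 140² = 18225 + 19600 = 37825 = n. ✓

n = 37825 = 135² + 140² (one valid representation with x ≤ y).


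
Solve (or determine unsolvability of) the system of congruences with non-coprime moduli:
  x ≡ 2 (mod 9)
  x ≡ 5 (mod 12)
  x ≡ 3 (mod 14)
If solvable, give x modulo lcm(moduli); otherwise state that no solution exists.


Moduli 9, 12, 14 are not pairwise coprime, so CRT works modulo lcm(m_i) when all pairwise compatibility conditions hold.
Pairwise compatibility: gcd(m_i, m_j) must divide a_i - a_j for every pair.
Merge one congruence at a time:
  Start: x ≡ 2 (mod 9).
  Combine with x ≡ 5 (mod 12): gcd(9, 12) = 3; 5 - 2 = 3, which IS divisible by 3, so compatible.
    Write x = 2 + 9·t and substitute into x ≡ 5 (mod 12): 9·t ≡ 5 − 2 = 3 (mod 12).
    Divide the congruence (and modulus) by g = 3: 3·t ≡ 1 (mod 4).
    The inverse of 3 mod 4 is 3 (since 3·3 = 9 = 2·4 + 1), so t ≡ 3·1 = 3 ≡ 3 (mod 4).
    Then x = 2 + 9·3 = 29, valid modulo lcm(9, 12) = 36: x ≡ 29 (mod 36).
  Combine with x ≡ 3 (mod 14): gcd(36, 14) = 2; 3 - 29 = -26, which IS divisible by 2, so compatible.
    Write x = 29 + 36·t and substitute into x ≡ 3 (mod 14): 36·t ≡ 3 − 29 = -26 (mod 14).
    Divide the congruence (and modulus) by g = 2: 18·t ≡ -13 (mod 7).
    Reduce coefficients mod 7: 4·t ≡ 1 (mod 7).
    The inverse of 4 mod 7 is 2 (since 4·2 = 8 = 1·7 + 1), so t ≡ 2·1 = 2 ≡ 2 (mod 7).
    Then x = 29 + 36·2 = 101, valid modulo lcm(36, 14) = 252: x ≡ 101 (mod 252).
Verify: 101 mod 9 = 2, 101 mod 12 = 5, 101 mod 14 = 3.

x ≡ 101 (mod 252).


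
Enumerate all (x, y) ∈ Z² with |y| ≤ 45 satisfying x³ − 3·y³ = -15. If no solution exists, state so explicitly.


The equation is x³ - 3y³ = -15. For fixed y, x³ = 3·y³ − 15, so a solution requires the RHS to be a perfect cube.
Strategy: iterate y from -45 to 45, compute RHS = 3·y³ − 15, and check whether it is a (positive or negative) perfect cube.
Check small values of y:
  y = 0: RHS = -15 is not a perfect cube.
  y = 1: RHS = -12 is not a perfect cube.
  y = -1: RHS = -18 is not a perfect cube.
  y = 2: RHS = 9 is not a perfect cube.
  y = -2: RHS = -39 is not a perfect cube.
  y = 3: RHS = 66 is not a perfect cube.
  y = -3: RHS = -96 is not a perfect cube.
Continuing the search up to |y| = 45 finds no solutions either.
No (x, y) in the scanned range satisfies the equation.

No integer solutions with |y| ≤ 45.


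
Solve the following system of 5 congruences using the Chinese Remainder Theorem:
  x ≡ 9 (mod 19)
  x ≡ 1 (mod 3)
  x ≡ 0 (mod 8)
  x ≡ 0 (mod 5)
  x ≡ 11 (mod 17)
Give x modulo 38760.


Product of moduli M = 19 · 3 · 8 · 5 · 17 = 38760.
Merge one congruence at a time:
  Start: x ≡ 9 (mod 19).
  Combine with x ≡ 1 (mod 3); new modulus lcm = 57.
    Write x = 9 + 19·t and substitute into x ≡ 1 (mod 3): 19·t ≡ 1 − 9 = -8 (mod 3).
    Reduce coefficients mod 3: 1·t ≡ 1 (mod 3).
    So t ≡ 1 (mod 3).
    Then x = 9 + 19·1 = 28, valid modulo lcm(19, 3) = 57: x ≡ 28 (mod 57).
  Combine with x ≡ 0 (mod 8); new modulus lcm = 456.
    Write x = 28 + 57·t and substitute into x ≡ 0 (mod 8): 57·t ≡ 0 − 28 = -28 (mod 8).
    Reduce coefficients mod 8: 1·t ≡ 4 (mod 8).
    So t ≡ 4 (mod 8).
    Then x = 28 + 57·4 = 256, valid modulo lcm(57, 8) = 456: x ≡ 256 (mod 456).
  Combine with x ≡ 0 (mod 5); new modulus lcm = 2280.
    Write x = 256 + 456·t and substitute into x ≡ 0 (mod 5): 456·t ≡ 0 − 256 = -256 (mod 5).
    Reduce coefficients mod 5: 1·t ≡ 4 (mod 5).
    So t ≡ 4 (mod 5).
    Then x = 256 + 456·4 = 2080, valid modulo lcm(456, 5) = 2280: x ≡ 2080 (mod 2280).
  Combine with x ≡ 11 (mod 17); new modulus lcm = 38760.
    Write x = 2080 + 2280·t and substitute into x ≡ 11 (mod 17): 2280·t ≡ 11 − 2080 = -2069 (mod 17).
    Reduce coefficients mod 17: 2·t ≡ 5 (mod 17).
    The inverse of 2 mod 17 is 9 (since 2·9 = 18 = 1·17 + 1), so t ≡ 9·5 = 45 ≡ 11 (mod 17).
    Then x = 2080 + 2280·11 = 27160, valid modulo lcm(2280, 17) = 38760: x ≡ 27160 (mod 38760).
Verify against each original: 27160 mod 19 = 9, 27160 mod 3 = 1, 27160 mod 8 = 0, 27160 mod 5 = 0, 27160 mod 17 = 11.

x ≡ 27160 (mod 38760).


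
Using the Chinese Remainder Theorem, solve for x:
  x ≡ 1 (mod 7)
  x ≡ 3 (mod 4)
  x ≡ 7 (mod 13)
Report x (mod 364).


Moduli 7, 4, 13 are pairwise coprime; by CRT there is a unique solution modulo M = 7 · 4 · 13 = 364.
Solve pairwise, accumulating the modulus:
  Start with x ≡ 1 (mod 7).
  Combine with x ≡ 3 (mod 4): since gcd(7, 4) = 1, we get a unique residue mod 28.
    Write x = 1 + 7·t and substitute into x ≡ 3 (mod 4): 7·t ≡ 3 − 1 = 2 (mod 4).
    Reduce coefficients mod 4: 3·t ≡ 2 (mod 4).
    The inverse of 3 mod 4 is 3 (since 3·3 = 9 = 2·4 + 1), so t ≡ 3·2 = 6 ≡ 2 (mod 4).
    Then x = 1 + 7·2 = 15, valid modulo lcm(7, 4) = 28: x ≡ 15 (mod 28).
  Combine with x ≡ 7 (mod 13): since gcd(28, 13) = 1, we get a unique residue mod 364.
    Write x = 15 + 28·t and substitute into x ≡ 7 (mod 13): 28·t ≡ 7 − 15 = -8 (mod 13).
    Reduce coefficients mod 13: 2·t ≡ 5 (mod 13).
    The inverse of 2 mod 13 is 7 (since 2·7 = 14 = 1·13 + 1), so t ≡ 7·5 = 35 ≡ 9 (mod 13).
    Then x = 15 + 28·9 = 267, valid modulo lcm(28, 13) = 364: x ≡ 267 (mod 364).
Verify: 267 mod 7 = 1 ✓, 267 mod 4 = 3 ✓, 267 mod 13 = 7 ✓.

x ≡ 267 (mod 364).


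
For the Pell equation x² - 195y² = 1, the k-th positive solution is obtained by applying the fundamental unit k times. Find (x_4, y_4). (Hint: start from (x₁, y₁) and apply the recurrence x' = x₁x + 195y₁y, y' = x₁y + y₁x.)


Step 1: Find the fundamental solution (x₁, y₁) of x² - 195y² = 1.
  Expand √195 as a continued fraction. a₀ = ⌊√195⌋ = 13; iterate m_{k+1} = d_k·a_k − m_k, d_{k+1} = (195 − m_{k+1}²)/d_k, a_{k+1} = ⌊(a₀ + m_{k+1})/d_{k+1}⌋ (starting m₀ = 0, d₀ = 1), with convergents p_k = a_k·p_{k-1} + p_{k-2}, q_k = a_k·q_{k-1} + q_{k-2} (p₋₁ = 1, q₋₁ = 0):
  k = 0: a₀ = 13; p₀/q₀ = 13/1; p₀² − 195·q₀² = 169 − 195 = -26.
  k = 1: m = 13, d = 26, a = ⌊(13 + 13)/26⌋ = 1; p/q = (1·13 + 1)/(1·1 + 0) = 14/1; p² − 195·q² = 196 − 195 = 1.
  The first convergent with p² − 195·q² = 1 gives the fundamental solution (x₁, y₁) = (14, 1).
Step 2: Apply the recurrence (x_{n+1}, y_{n+1}) = (x₁x_n + 195y₁y_n, x₁y_n + y₁x_n) repeatedly.
  From (x_1, y_1) = (14, 1): x_2 = 14·14 + 195·1·1 = 391; y_2 = 14·1 + 1·14 = 28.
  From (x_2, y_2) = (391, 28): x_3 = 14·391 + 195·1·28 = 10934; y_3 = 14·28 + 1·391 = 783.
  From (x_3, y_3) = (10934, 783): x_4 = 14·10934 + 195·1·783 = 305761; y_4 = 14·783 + 1·10934 = 21896.
Step 3: Verify x_4² - 195·y_4² = 93489789121 - 93489789120 = 1 (should be 1). ✓

(x_1, y_1) = (14, 1); (x_4, y_4) = (305761, 21896).


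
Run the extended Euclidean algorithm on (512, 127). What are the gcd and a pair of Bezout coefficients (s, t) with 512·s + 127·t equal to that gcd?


Euclidean algorithm on (512, 127) — divide until remainder is 0:
  512 = 4 · 127 + 4
  127 = 31 · 4 + 3
  4 = 1 · 3 + 1
  3 = 3 · 1 + 0
gcd(512, 127) = 1.
Track Bezout coefficients alongside the remainders: start with r₀ = 512 = a·1 + b·0 (s = 1, t = 0) and r₁ = 127 = a·0 + b·1 (s = 0, t = 1); each new remainder r_{k+1} = r_{k-1} − q_k·r_k inherits s_{k+1} = s_{k-1} − q_k·s_k, t_{k+1} = t_{k-1} − q_k·t_k, so r_k = a·s_k + b·t_k at every step:
  q = 4: r = 4, s = 1 − 4·0 = 1, t = 0 − 4·1 = -4  (check: 512·1 + 127·(-4) = 4)
  q = 31: r = 3, s = 0 − 31·1 = -31, t = 1 − 31·(-4) = 125  (check: 512·(-31) + 127·125 = 3)
  q = 1: r = 1, s = 1 − 1·(-31) = 32, t = -4 − 1·125 = -129  (check: 512·32 + 127·(-129) = 1)
The row with r = 1 (the gcd) gives the Bezout coefficients s = 32, t = -129.
Result: 512 · (32) + 127 · (-129) = 1.

gcd(512, 127) = 1; s = 32, t = -129 (check: 512·32 + 127·(-129) = 1).


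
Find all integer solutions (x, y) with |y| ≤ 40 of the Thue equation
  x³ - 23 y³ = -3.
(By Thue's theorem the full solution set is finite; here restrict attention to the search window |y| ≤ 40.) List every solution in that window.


The equation is x³ - 23y³ = -3. For fixed y, x³ = 23·y³ − 3, so a solution requires the RHS to be a perfect cube.
Strategy: iterate y from -40 to 40, compute RHS = 23·y³ − 3, and check whether it is a (positive or negative) perfect cube.
Check small values of y:
  y = 0: RHS = -3 is not a perfect cube.
  y = 1: RHS = 20 is not a perfect cube.
  y = -1: RHS = -26 is not a perfect cube.
  y = 2: RHS = 181 is not a perfect cube.
  y = -2: RHS = -187 is not a perfect cube.
  y = 3: RHS = 618 is not a perfect cube.
  y = -3: RHS = -624 is not a perfect cube.
Continuing the search up to |y| = 40 finds no solutions either.
No (x, y) in the scanned range satisfies the equation.

No integer solutions with |y| ≤ 40.


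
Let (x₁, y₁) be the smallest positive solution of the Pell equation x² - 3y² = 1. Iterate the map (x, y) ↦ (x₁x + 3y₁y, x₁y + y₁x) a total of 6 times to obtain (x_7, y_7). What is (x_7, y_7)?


Step 1: Find the fundamental solution (x₁, y₁) of x² - 3y² = 1.
  Expand √3 as a continued fraction. a₀ = ⌊√3⌋ = 1; iterate m_{k+1} = d_k·a_k − m_k, d_{k+1} = (3 − m_{k+1}²)/d_k, a_{k+1} = ⌊(a₀ + m_{k+1})/d_{k+1}⌋ (starting m₀ = 0, d₀ = 1), with convergents p_k = a_k·p_{k-1} + p_{k-2}, q_k = a_k·q_{k-1} + q_{k-2} (p₋₁ = 1, q₋₁ = 0):
  k = 0: a₀ = 1; p₀/q₀ = 1/1; p₀² − 3·q₀² = 1 − 3 = -2.
  k = 1: m = 1, d = 2, a = ⌊(1 + 1)/2⌋ = 1; p/q = (1·1 + 1)/(1·1 + 0) = 2/1; p² − 3·q² = 4 − 3 = 1.
  The first convergent with p² − 3·q² = 1 gives the fundamental solution (x₁, y₁) = (2, 1).
Step 2: Apply the recurrence (x_{n+1}, y_{n+1}) = (x₁x_n + 3y₁y_n, x₁y_n + y₁x_n) repeatedly.
  From (x_1, y_1) = (2, 1): x_2 = 2·2 + 3·1·1 = 7; y_2 = 2·1 + 1·2 = 4.
  From (x_2, y_2) = (7, 4): x_3 = 2·7 + 3·1·4 = 26; y_3 = 2·4 + 1·7 = 15.
  From (x_3, y_3) = (26, 15): x_4 = 2·26 + 3·1·15 = 97; y_4 = 2·15 + 1·26 = 56.
  From (x_4, y_4) = (97, 56): x_5 = 2·97 + 3·1·56 = 362; y_5 = 2·56 + 1·97 = 209.
  From (x_5, y_5) = (362, 209): x_6 = 2·362 + 3·1·209 = 1351; y_6 = 2·209 + 1·362 = 780.
  From (x_6, y_6) = (1351, 780): x_7 = 2·1351 + 3·1·780 = 5042; y_7 = 2·780 + 1·1351 = 2911.
Step 3: Verify x_7² - 3·y_7² = 25421764 - 25421763 = 1 (should be 1). ✓

(x_1, y_1) = (2, 1); (x_7, y_7) = (5042, 2911).


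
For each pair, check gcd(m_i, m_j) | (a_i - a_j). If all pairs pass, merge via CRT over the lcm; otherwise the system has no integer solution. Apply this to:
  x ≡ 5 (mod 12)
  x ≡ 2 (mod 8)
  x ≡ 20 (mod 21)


Moduli 12, 8, 21 are not pairwise coprime, so CRT works modulo lcm(m_i) when all pairwise compatibility conditions hold.
Pairwise compatibility: gcd(m_i, m_j) must divide a_i - a_j for every pair.
Merge one congruence at a time:
  Start: x ≡ 5 (mod 12).
  Combine with x ≡ 2 (mod 8): gcd(12, 8) = 4, and 2 - 5 = -3 is NOT divisible by 4.
    ⇒ system is inconsistent (no integer solution).

No solution (the system is inconsistent).


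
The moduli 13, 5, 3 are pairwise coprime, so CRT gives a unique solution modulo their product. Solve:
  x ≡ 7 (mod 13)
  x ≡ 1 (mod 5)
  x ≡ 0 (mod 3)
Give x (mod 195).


Moduli 13, 5, 3 are pairwise coprime; by CRT there is a unique solution modulo M = 13 · 5 · 3 = 195.
Solve pairwise, accumulating the modulus:
  Start with x ≡ 7 (mod 13).
  Combine with x ≡ 1 (mod 5): since gcd(13, 5) = 1, we get a unique residue mod 65.
    Write x = 7 + 13·t and substitute into x ≡ 1 (mod 5): 13·t ≡ 1 − 7 = -6 (mod 5).
    Reduce coefficients mod 5: 3·t ≡ 4 (mod 5).
    The inverse of 3 mod 5 is 2 (since 3·2 = 6 = 1·5 + 1), so t ≡ 2·4 = 8 ≡ 3 (mod 5).
    Then x = 7 + 13·3 = 46, valid modulo lcm(13, 5) = 65: x ≡ 46 (mod 65).
  Combine with x ≡ 0 (mod 3): since gcd(65, 3) = 1, we get a unique residue mod 195.
    Write x = 46 + 65·t and substitute into x ≡ 0 (mod 3): 65·t ≡ 0 − 46 = -46 (mod 3).
    Reduce coefficients mod 3: 2·t ≡ 2 (mod 3).
    The inverse of 2 mod 3 is 2 (since 2·2 = 4 = 1·3 + 1), so t ≡ 2·2 = 4 ≡ 1 (mod 3).
    Then x = 46 + 65·1 = 111, valid modulo lcm(65, 3) = 195: x ≡ 111 (mod 195).
Verify: 111 mod 13 = 7 ✓, 111 mod 5 = 1 ✓, 111 mod 3 = 0 ✓.

x ≡ 111 (mod 195).


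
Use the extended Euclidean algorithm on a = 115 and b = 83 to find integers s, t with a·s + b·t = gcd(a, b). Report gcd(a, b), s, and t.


Euclidean algorithm on (115, 83) — divide until remainder is 0:
  115 = 1 · 83 + 32
  83 = 2 · 32 + 19
  32 = 1 · 19 + 13
  19 = 1 · 13 + 6
  13 = 2 · 6 + 1
  6 = 6 · 1 + 0
gcd(115, 83) = 1.
Track Bezout coefficients alongside the remainders: start with r₀ = 115 = a·1 + b·0 (s = 1, t = 0) and r₁ = 83 = a·0 + b·1 (s = 0, t = 1); each new remainder r_{k+1} = r_{k-1} − q_k·r_k inherits s_{k+1} = s_{k-1} − q_k·s_k, t_{k+1} = t_{k-1} − q_k·t_k, so r_k = a·s_k + b·t_k at every step:
  q = 1: r = 32, s = 1 − 1·0 = 1, t = 0 − 1·1 = -1  (check: 115·1 + 83·(-1) = 32)
  q = 2: r = 19, s = 0 − 2·1 = -2, t = 1 − 2·(-1) = 3  (check: 115·(-2) + 83·3 = 19)
  q = 1: r = 13, s = 1 − 1·(-2) = 3, t = -1 − 1·3 = -4  (check: 115·3 + 83·(-4) = 13)
  q = 1: r = 6, s = -2 − 1·3 = -5, t = 3 − 1·(-4) = 7  (check: 115·(-5) + 83·7 = 6)
  q = 2: r = 1, s = 3 − 2·(-5) = 13, t = -4 − 2·7 = -18  (check: 115·13 + 83·(-18) = 1)
The row with r = 1 (the gcd) gives the Bezout coefficients s = 13, t = -18.
Result: 115 · (13) + 83 · (-18) = 1.

gcd(115, 83) = 1; s = 13, t = -18 (check: 115·13 + 83·(-18) = 1).


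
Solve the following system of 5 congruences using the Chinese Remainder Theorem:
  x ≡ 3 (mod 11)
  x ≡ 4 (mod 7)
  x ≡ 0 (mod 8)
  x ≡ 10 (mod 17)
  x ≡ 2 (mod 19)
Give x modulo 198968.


Product of moduli M = 11 · 7 · 8 · 17 · 19 = 198968.
Merge one congruence at a time:
  Start: x ≡ 3 (mod 11).
  Combine with x ≡ 4 (mod 7); new modulus lcm = 77.
    Write x = 3 + 11·t and substitute into x ≡ 4 (mod 7): 11·t ≡ 4 − 3 = 1 (mod 7).
    Reduce coefficients mod 7: 4·t ≡ 1 (mod 7).
    The inverse of 4 mod 7 is 2 (since 4·2 = 8 = 1·7 + 1), so t ≡ 2·1 = 2 ≡ 2 (mod 7).
    Then x = 3 + 11·2 = 25, valid modulo lcm(11, 7) = 77: x ≡ 25 (mod 77).
  Combine with x ≡ 0 (mod 8); new modulus lcm = 616.
    Write x = 25 + 77·t and substitute into x ≡ 0 (mod 8): 77·t ≡ 0 − 25 = -25 (mod 8).
    Reduce coefficients mod 8: 5·t ≡ 7 (mod 8).
    The inverse of 5 mod 8 is 5 (since 5·5 = 25 = 3·8 + 1), so t ≡ 5·7 = 35 ≡ 3 (mod 8).
    Then x = 25 + 77·3 = 256, valid modulo lcm(77, 8) = 616: x ≡ 256 (mod 616).
  Combine with x ≡ 10 (mod 17); new modulus lcm = 10472.
    Write x = 256 + 616·t and substitute into x ≡ 10 (mod 17): 616·t ≡ 10 − 256 = -246 (mod 17).
    Reduce coefficients mod 17: 4·t ≡ 9 (mod 17).
    The inverse of 4 mod 17 is 13 (since 4·13 = 52 = 3·17 + 1), so t ≡ 13·9 = 117 ≡ 15 (mod 17).
    Then x = 256 + 616·15 = 9496, valid modulo lcm(616, 17) = 10472: x ≡ 9496 (mod 10472).
  Combine with x ≡ 2 (mod 19); new modulus lcm = 198968.
    Write x = 9496 + 10472·t and substitute into x ≡ 2 (mod 19): 10472·t ≡ 2 − 9496 = -9494 (mod 19).
    Reduce coefficients mod 19: 3·t ≡ 6 (mod 19).
    The inverse of 3 mod 19 is 13 (since 3·13 = 39 = 2·19 + 1), so t ≡ 13·6 = 78 ≡ 2 (mod 19).
    Then x = 9496 + 10472·2 = 30440, valid modulo lcm(10472, 19) = 198968: x ≡ 30440 (mod 198968).
Verify against each original: 30440 mod 11 = 3, 30440 mod 7 = 4, 30440 mod 8 = 0, 30440 mod 17 = 10, 30440 mod 19 = 2.

x ≡ 30440 (mod 198968).


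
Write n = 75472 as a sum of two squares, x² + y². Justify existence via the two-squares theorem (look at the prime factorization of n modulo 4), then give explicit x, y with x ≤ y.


Step 1: Factor n = 75472 = 2^4 · 53 · 89.
Step 2: Check the mod-4 condition on each prime factor: 2 = 2 (special); 53 ≡ 1 (mod 4), exponent 1; 89 ≡ 1 (mod 4), exponent 1.
All primes ≡ 3 (mod 4) appear to even exponent (or don't appear), so by the two-squares theorem n IS expressible as a sum of two squares.
Step 3: Build a representation. Group n = k² · m with k = 4 and m = 53 · 89 = 4717 (a product of primes ≡ 1 (mod 4)); a representation of m scales to one of n via (k·x)² + (k·y)² = k²(x² + y²). Each prime p ≡ 1 (mod 4) is itself a sum of two squares; find a² by testing p − a² for a perfect square:
  53: 53 − 1² = 52, 53 − 2² = 49 = 7² ⇒ 53 = 2² + 7².
  89: 89 − 1² = 88, 89 − 2² = 85, 89 − 3² = 80, 89 − 4² = 73, 89 − 5² = 64 = 8² ⇒ 89 = 5² + 8².
  Combine using the Brahmagupta–Fibonacci identity (a² + b²)(c² + d²) = (ac − bd)² + (ad + bc)² = (ac + bd)² + (ad − bc)²:
  53 · 89 = 4717: from (2² + 7²)(5² + 8²), take (2·5 − 7·8, 2·8 + 7·5) = (10 − 56, 16 + 35) = (-46, 51); dropping signs (only squares matter) gives (46, 51); check 46² + 51² = 2116 + 2601 = 4717 ✓.
  Scale by k = 4: (4·46, 4·51) = (184, 204).
Step 4: Order so x ≤ y and verify: 184² + 204² = 33856 + 41616 = 75472 = n. ✓

n = 75472 = 184² + 204² (one valid representation with x ≤ y).


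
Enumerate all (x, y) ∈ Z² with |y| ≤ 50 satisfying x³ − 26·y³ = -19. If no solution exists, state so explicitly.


The equation is x³ - 26y³ = -19. For fixed y, x³ = 26·y³ − 19, so a solution requires the RHS to be a perfect cube.
Strategy: iterate y from -50 to 50, compute RHS = 26·y³ − 19, and check whether it is a (positive or negative) perfect cube.
Check small values of y:
  y = 0: RHS = -19 is not a perfect cube.
  y = 1: RHS = 7 is not a perfect cube.
  y = -1: RHS = -45 is not a perfect cube.
  y = 2: RHS = 189 is not a perfect cube.
  y = -2: RHS = -227 is not a perfect cube.
  y = 3: RHS = 683 is not a perfect cube.
  y = -3: RHS = -721 is not a perfect cube.
Continuing the search up to |y| = 50 finds no solutions either.
No (x, y) in the scanned range satisfies the equation.

No integer solutions with |y| ≤ 50.


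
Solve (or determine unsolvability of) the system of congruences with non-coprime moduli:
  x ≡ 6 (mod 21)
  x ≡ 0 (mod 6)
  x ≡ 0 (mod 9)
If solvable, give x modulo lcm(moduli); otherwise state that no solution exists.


Moduli 21, 6, 9 are not pairwise coprime, so CRT works modulo lcm(m_i) when all pairwise compatibility conditions hold.
Pairwise compatibility: gcd(m_i, m_j) must divide a_i - a_j for every pair.
Merge one congruence at a time:
  Start: x ≡ 6 (mod 21).
  Combine with x ≡ 0 (mod 6): gcd(21, 6) = 3; 0 - 6 = -6, which IS divisible by 3, so compatible.
    Write x = 6 + 21·t and substitute into x ≡ 0 (mod 6): 21·t ≡ 0 − 6 = -6 (mod 6).
    Divide the congruence (and modulus) by g = 3: 7·t ≡ -2 (mod 2).
    Reduce coefficients mod 2: 1·t ≡ 0 (mod 2).
    So t ≡ 0 (mod 2).
    Then x = 6 + 21·0 = 6, valid modulo lcm(21, 6) = 42: x ≡ 6 (mod 42).
  Combine with x ≡ 0 (mod 9): gcd(42, 9) = 3; 0 - 6 = -6, which IS divisible by 3, so compatible.
    Write x = 6 + 42·t and substitute into x ≡ 0 (mod 9): 42·t ≡ 0 − 6 = -6 (mod 9).
    Divide the congruence (and modulus) by g = 3: 14·t ≡ -2 (mod 3).
    Reduce coefficients mod 3: 2·t ≡ 1 (mod 3).
    The inverse of 2 mod 3 is 2 (since 2·2 = 4 = 1·3 + 1), so t ≡ 2·1 = 2 ≡ 2 (mod 3).
    Then x = 6 + 42·2 = 90, valid modulo lcm(42, 9) = 126: x ≡ 90 (mod 126).
Verify: 90 mod 21 = 6, 90 mod 6 = 0, 90 mod 9 = 0.

x ≡ 90 (mod 126).


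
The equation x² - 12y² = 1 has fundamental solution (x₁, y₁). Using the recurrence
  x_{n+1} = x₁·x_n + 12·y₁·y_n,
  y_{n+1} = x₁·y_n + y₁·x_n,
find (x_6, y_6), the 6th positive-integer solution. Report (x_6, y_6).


Step 1: Find the fundamental solution (x₁, y₁) of x² - 12y² = 1.
  Expand √12 as a continued fraction. a₀ = ⌊√12⌋ = 3; iterate m_{k+1} = d_k·a_k − m_k, d_{k+1} = (12 − m_{k+1}²)/d_k, a_{k+1} = ⌊(a₀ + m_{k+1})/d_{k+1}⌋ (starting m₀ = 0, d₀ = 1), with convergents p_k = a_k·p_{k-1} + p_{k-2}, q_k = a_k·q_{k-1} + q_{k-2} (p₋₁ = 1, q₋₁ = 0):
  k = 0: a₀ = 3; p₀/q₀ = 3/1; p₀² − 12·q₀² = 9 − 12 = -3.
  k = 1: m = 3, d = 3, a = ⌊(3 + 3)/3⌋ = 2; p/q = (2·3 + 1)/(2·1 + 0) = 7/2; p² − 12·q² = 49 − 48 = 1.
  The first convergent with p² − 12·q² = 1 gives the fundamental solution (x₁, y₁) = (7, 2).
Step 2: Apply the recurrence (x_{n+1}, y_{n+1}) = (x₁x_n + 12y₁y_n, x₁y_n + y₁x_n) repeatedly.
  From (x_1, y_1) = (7, 2): x_2 = 7·7 + 12·2·2 = 97; y_2 = 7·2 + 2·7 = 28.
  From (x_2, y_2) = (97, 28): x_3 = 7·97 + 12·2·28 = 1351; y_3 = 7·28 + 2·97 = 390.
  From (x_3, y_3) = (1351, 390): x_4 = 7·1351 + 12·2·390 = 18817; y_4 = 7·390 + 2·1351 = 5432.
  From (x_4, y_4) = (18817, 5432): x_5 = 7·18817 + 12·2·5432 = 262087; y_5 = 7·5432 + 2·18817 = 75658.
  From (x_5, y_5) = (262087, 75658): x_6 = 7·262087 + 12·2·75658 = 3650401; y_6 = 7·75658 + 2·262087 = 1053780.
Step 3: Verify x_6² - 12·y_6² = 13325427460801 - 13325427460800 = 1 (should be 1). ✓

(x_1, y_1) = (7, 2); (x_6, y_6) = (3650401, 1053780).


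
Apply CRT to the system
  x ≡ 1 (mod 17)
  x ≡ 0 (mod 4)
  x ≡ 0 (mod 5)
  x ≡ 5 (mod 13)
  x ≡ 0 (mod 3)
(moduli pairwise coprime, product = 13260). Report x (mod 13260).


Product of moduli M = 17 · 4 · 5 · 13 · 3 = 13260.
Merge one congruence at a time:
  Start: x ≡ 1 (mod 17).
  Combine with x ≡ 0 (mod 4); new modulus lcm = 68.
    Write x = 1 + 17·t and substitute into x ≡ 0 (mod 4): 17·t ≡ 0 − 1 = -1 (mod 4).
    Reduce coefficients mod 4: 1·t ≡ 3 (mod 4).
    So t ≡ 3 (mod 4).
    Then x = 1 + 17·3 = 52, valid modulo lcm(17, 4) = 68: x ≡ 52 (mod 68).
  Combine with x ≡ 0 (mod 5); new modulus lcm = 340.
    Write x = 52 + 68·t and substitute into x ≡ 0 (mod 5): 68·t ≡ 0 − 52 = -52 (mod 5).
    Reduce coefficients mod 5: 3·t ≡ 3 (mod 5).
    The inverse of 3 mod 5 is 2 (since 3·2 = 6 = 1·5 + 1), so t ≡ 2·3 = 6 ≡ 1 (mod 5).
    Then x = 52 + 68·1 = 120, valid modulo lcm(68, 5) = 340: x ≡ 120 (mod 340).
  Combine with x ≡ 5 (mod 13); new modulus lcm = 4420.
    Write x = 120 + 340·t and substitute into x ≡ 5 (mod 13): 340·t ≡ 5 − 120 = -115 (mod 13).
    Reduce coefficients mod 13: 2·t ≡ 2 (mod 13).
    The inverse of 2 mod 13 is 7 (since 2·7 = 14 = 1·13 + 1), so t ≡ 7·2 = 14 ≡ 1 (mod 13).
    Then x = 120 + 340·1 = 460, valid modulo lcm(340, 13) = 4420: x ≡ 460 (mod 4420).
  Combine with x ≡ 0 (mod 3); new modulus lcm = 13260.
    Write x = 460 + 4420·t and substitute into x ≡ 0 (mod 3): 4420·t ≡ 0 − 460 = -460 (mod 3).
    Reduce coefficients mod 3: 1·t ≡ 2 (mod 3).
    So t ≡ 2 (mod 3).
    Then x = 460 + 4420·2 = 9300, valid modulo lcm(4420, 3) = 13260: x ≡ 9300 (mod 13260).
Verify against each original: 9300 mod 17 = 1, 9300 mod 4 = 0, 9300 mod 5 = 0, 9300 mod 13 = 5, 9300 mod 3 = 0.

x ≡ 9300 (mod 13260).


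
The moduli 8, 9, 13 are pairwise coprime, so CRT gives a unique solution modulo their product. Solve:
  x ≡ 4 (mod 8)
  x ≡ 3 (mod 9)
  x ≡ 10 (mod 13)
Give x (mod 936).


Moduli 8, 9, 13 are pairwise coprime; by CRT there is a unique solution modulo M = 8 · 9 · 13 = 936.
Solve pairwise, accumulating the modulus:
  Start with x ≡ 4 (mod 8).
  Combine with x ≡ 3 (mod 9): since gcd(8, 9) = 1, we get a unique residue mod 72.
    Write x = 4 + 8·t and substitute into x ≡ 3 (mod 9): 8·t ≡ 3 − 4 = -1 (mod 9).
    Reduce coefficients mod 9: 8·t ≡ 8 (mod 9).
    The inverse of 8 mod 9 is 8 (since 8·8 = 64 = 7·9 + 1), so t ≡ 8·8 = 64 ≡ 1 (mod 9).
    Then x = 4 + 8·1 = 12, valid modulo lcm(8, 9) = 72: x ≡ 12 (mod 72).
  Combine with x ≡ 10 (mod 13): since gcd(72, 13) = 1, we get a unique residue mod 936.
    Write x = 12 + 72·t and substitute into x ≡ 10 (mod 13): 72·t ≡ 10 − 12 = -2 (mod 13).
    Reduce coefficients mod 13: 7·t ≡ 11 (mod 13).
    The inverse of 7 mod 13 is 2 (since 7·2 = 14 = 1·13 + 1), so t ≡ 2·11 = 22 ≡ 9 (mod 13).
    Then x = 12 + 72·9 = 660, valid modulo lcm(72, 13) = 936: x ≡ 660 (mod 936).
Verify: 660 mod 8 = 4 ✓, 660 mod 9 = 3 ✓, 660 mod 13 = 10 ✓.

x ≡ 660 (mod 936).


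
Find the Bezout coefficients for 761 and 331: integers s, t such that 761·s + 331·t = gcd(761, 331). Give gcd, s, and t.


Euclidean algorithm on (761, 331) — divide until remainder is 0:
  761 = 2 · 331 + 99
  331 = 3 · 99 + 34
  99 = 2 · 34 + 31
  34 = 1 · 31 + 3
  31 = 10 · 3 + 1
  3 = 3 · 1 + 0
gcd(761, 331) = 1.
Track Bezout coefficients alongside the remainders: start with r₀ = 761 = a·1 + b·0 (s = 1, t = 0) and r₁ = 331 = a·0 + b·1 (s = 0, t = 1); each new remainder r_{k+1} = r_{k-1} − q_k·r_k inherits s_{k+1} = s_{k-1} − q_k·s_k, t_{k+1} = t_{k-1} − q_k·t_k, so r_k = a·s_k + b·t_k at every step:
  q = 2: r = 99, s = 1 − 2·0 = 1, t = 0 − 2·1 = -2  (check: 761·1 + 331·(-2) = 99)
  q = 3: r = 34, s = 0 − 3·1 = -3, t = 1 − 3·(-2) = 7  (check: 761·(-3) + 331·7 = 34)
  q = 2: r = 31, s = 1 − 2·(-3) = 7, t = -2 − 2·7 = -16  (check: 761·7 + 331·(-16) = 31)
  q = 1: r = 3, s = -3 − 1·7 = -10, t = 7 − 1·(-16) = 23  (check: 761·(-10) + 331·23 = 3)
  q = 10: r = 1, s = 7 − 10·(-10) = 107, t = -16 − 10·23 = -246  (check: 761·107 + 331·(-246) = 1)
The row with r = 1 (the gcd) gives the Bezout coefficients s = 107, t = -246.
Result: 761 · (107) + 331 · (-246) = 1.

gcd(761, 331) = 1; s = 107, t = -246 (check: 761·107 + 331·(-246) = 1).


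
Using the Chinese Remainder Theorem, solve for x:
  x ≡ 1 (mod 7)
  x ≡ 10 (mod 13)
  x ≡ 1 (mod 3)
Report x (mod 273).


Moduli 7, 13, 3 are pairwise coprime; by CRT there is a unique solution modulo M = 7 · 13 · 3 = 273.
Solve pairwise, accumulating the modulus:
  Start with x ≡ 1 (mod 7).
  Combine with x ≡ 10 (mod 13): since gcd(7, 13) = 1, we get a unique residue mod 91.
    Write x = 1 + 7·t and substitute into x ≡ 10 (mod 13): 7·t ≡ 10 − 1 = 9 (mod 13).
    The inverse of 7 mod 13 is 2 (since 7·2 = 14 = 1·13 + 1), so t ≡ 2·9 = 18 ≡ 5 (mod 13).
    Then x = 1 + 7·5 = 36, valid modulo lcm(7, 13) = 91: x ≡ 36 (mod 91).
  Combine with x ≡ 1 (mod 3): since gcd(91, 3) = 1, we get a unique residue mod 273.
    Write x = 36 + 91·t and substitute into x ≡ 1 (mod 3): 91·t ≡ 1 − 36 = -35 (mod 3).
    Reduce coefficients mod 3: 1·t ≡ 1 (mod 3).
    So t ≡ 1 (mod 3).
    Then x = 36 + 91·1 = 127, valid modulo lcm(91, 3) = 273: x ≡ 127 (mod 273).
Verify: 127 mod 7 = 1 ✓, 127 mod 13 = 10 ✓, 127 mod 3 = 1 ✓.

x ≡ 127 (mod 273).


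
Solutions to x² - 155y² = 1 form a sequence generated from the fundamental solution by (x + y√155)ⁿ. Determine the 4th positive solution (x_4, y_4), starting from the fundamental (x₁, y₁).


Step 1: Find the fundamental solution (x₁, y₁) of x² - 155y² = 1.
  Expand √155 as a continued fraction. a₀ = ⌊√155⌋ = 12; iterate m_{k+1} = d_k·a_k − m_k, d_{k+1} = (155 − m_{k+1}²)/d_k, a_{k+1} = ⌊(a₀ + m_{k+1})/d_{k+1}⌋ (starting m₀ = 0, d₀ = 1), with convergents p_k = a_k·p_{k-1} + p_{k-2}, q_k = a_k·q_{k-1} + q_{k-2} (p₋₁ = 1, q₋₁ = 0):
  k = 0: a₀ = 12; p₀/q₀ = 12/1; p₀² − 155·q₀² = 144 − 155 = -11.
  k = 1: m = 12, d = 11, a = ⌊(12 + 12)/11⌋ = 2; p/q = (2·12 + 1)/(2·1 + 0) = 25/2; p² − 155·q² = 625 − 620 = 5.
  k = 2: m = 10, d = 5, a = ⌊(12 + 10)/5⌋ = 4; p/q = (4·25 + 12)/(4·2 + 1) = 112/9; p² − 155·q² = 12544 − 12555 = -11.
  k = 3: m = 10, d = 11, a = ⌊(12 + 10)/11⌋ = 2; p/q = (2·112 + 25)/(2·9 + 2) = 249/20; p² − 155·q² = 62001 − 62000 = 1.
  The first convergent with p² − 155·q² = 1 gives the fundamental solution (x₁, y₁) = (249, 20).
Step 2: Apply the recurrence (x_{n+1}, y_{n+1}) = (x₁x_n + 155y₁y_n, x₁y_n + y₁x_n) repeatedly.
  From (x_1, y_1) = (249, 20): x_2 = 249·249 + 155·20·20 = 124001; y_2 = 249·20 + 20·249 = 9960.
  From (x_2, y_2) = (124001, 9960): x_3 = 249·124001 + 155·20·9960 = 61752249; y_3 = 249·9960 + 20·124001 = 4960060.
  From (x_3, y_3) = (61752249, 4960060): x_4 = 249·61752249 + 155·20·4960060 = 30752496001; y_4 = 249·4960060 + 20·61752249 = 2470099920.
Step 3: Verify x_4² - 155·y_4² = 945716010291520992001 - 945716010291520992000 = 1 (should be 1). ✓

(x_1, y_1) = (249, 20); (x_4, y_4) = (30752496001, 2470099920).


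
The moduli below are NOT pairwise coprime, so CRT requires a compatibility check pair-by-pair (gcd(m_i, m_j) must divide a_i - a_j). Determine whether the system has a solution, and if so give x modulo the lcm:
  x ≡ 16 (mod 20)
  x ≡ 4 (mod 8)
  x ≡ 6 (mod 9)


Moduli 20, 8, 9 are not pairwise coprime, so CRT works modulo lcm(m_i) when all pairwise compatibility conditions hold.
Pairwise compatibility: gcd(m_i, m_j) must divide a_i - a_j for every pair.
Merge one congruence at a time:
  Start: x ≡ 16 (mod 20).
  Combine with x ≡ 4 (mod 8): gcd(20, 8) = 4; 4 - 16 = -12, which IS divisible by 4, so compatible.
    Write x = 16 + 20·t and substitute into x ≡ 4 (mod 8): 20·t ≡ 4 − 16 = -12 (mod 8).
    Divide the congruence (and modulus) by g = 4: 5·t ≡ -3 (mod 2).
    Reduce coefficients mod 2: 1·t ≡ 1 (mod 2).
    So t ≡ 1 (mod 2).
    Then x = 16 + 20·1 = 36, valid modulo lcm(20, 8) = 40: x ≡ 36 (mod 40).
  Combine with x ≡ 6 (mod 9): gcd(40, 9) = 1; 6 - 36 = -30, which IS divisible by 1, so compatible.
    Write x = 36 + 40·t and substitute into x ≡ 6 (mod 9): 40·t ≡ 6 − 36 = -30 (mod 9).
    Reduce coefficients mod 9: 4·t ≡ 6 (mod 9).
    The inverse of 4 mod 9 is 7 (since 4·7 = 28 = 3·9 + 1), so t ≡ 7·6 = 42 ≡ 6 (mod 9).
    Then x = 36 + 40·6 = 276, valid modulo lcm(40, 9) = 360: x ≡ 276 (mod 360).
Verify: 276 mod 20 = 16, 276 mod 8 = 4, 276 mod 9 = 6.

x ≡ 276 (mod 360).


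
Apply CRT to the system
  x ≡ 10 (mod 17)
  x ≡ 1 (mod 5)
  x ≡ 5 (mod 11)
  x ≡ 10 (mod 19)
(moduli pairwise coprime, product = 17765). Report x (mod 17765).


Product of moduli M = 17 · 5 · 11 · 19 = 17765.
Merge one congruence at a time:
  Start: x ≡ 10 (mod 17).
  Combine with x ≡ 1 (mod 5); new modulus lcm = 85.
    Write x = 10 + 17·t and substitute into x ≡ 1 (mod 5): 17·t ≡ 1 − 10 = -9 (mod 5).
    Reduce coefficients mod 5: 2·t ≡ 1 (mod 5).
    The inverse of 2 mod 5 is 3 (since 2·3 = 6 = 1·5 + 1), so t ≡ 3·1 = 3 ≡ 3 (mod 5).
    Then x = 10 + 17·3 = 61, valid modulo lcm(17, 5) = 85: x ≡ 61 (mod 85).
  Combine with x ≡ 5 (mod 11); new modulus lcm = 935.
    Write x = 61 + 85·t and substitute into x ≡ 5 (mod 11): 85·t ≡ 5 − 61 = -56 (mod 11).
    Reduce coefficients mod 11: 8·t ≡ 10 (mod 11).
    The inverse of 8 mod 11 is 7 (since 8·7 = 56 = 5·11 + 1), so t ≡ 7·10 = 70 ≡ 4 (mod 11).
    Then x = 61 + 85·4 = 401, valid modulo lcm(85, 11) = 935: x ≡ 401 (mod 935).
  Combine with x ≡ 10 (mod 19); new modulus lcm = 17765.
    Write x = 401 + 935·t and substitute into x ≡ 10 (mod 19): 935·t ≡ 10 − 401 = -391 (mod 19).
    Reduce coefficients mod 19: 4·t ≡ 8 (mod 19).
    The inverse of 4 mod 19 is 5 (since 4·5 = 20 = 1·19 + 1), so t ≡ 5·8 = 40 ≡ 2 (mod 19).
    Then x = 401 + 935·2 = 2271, valid modulo lcm(935, 19) = 17765: x ≡ 2271 (mod 17765).
Verify against each original: 2271 mod 17 = 10, 2271 mod 5 = 1, 2271 mod 11 = 5, 2271 mod 19 = 10.

x ≡ 2271 (mod 17765).


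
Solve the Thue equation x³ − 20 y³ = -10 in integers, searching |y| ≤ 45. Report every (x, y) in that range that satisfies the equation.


The equation is x³ - 20y³ = -10. For fixed y, x³ = 20·y³ − 10, so a solution requires the RHS to be a perfect cube.
Strategy: iterate y from -45 to 45, compute RHS = 20·y³ − 10, and check whether it is a (positive or negative) perfect cube.
Check small values of y:
  y = 0: RHS = -10 is not a perfect cube.
  y = 1: RHS = 10 is not a perfect cube.
  y = -1: RHS = -30 is not a perfect cube.
  y = 2: RHS = 150 is not a perfect cube.
  y = -2: RHS = -170 is not a perfect cube.
  y = 3: RHS = 530 is not a perfect cube.
  y = -3: RHS = -550 is not a perfect cube.
Continuing the search up to |y| = 45 finds no solutions either.
No (x, y) in the scanned range satisfies the equation.

No integer solutions with |y| ≤ 45.


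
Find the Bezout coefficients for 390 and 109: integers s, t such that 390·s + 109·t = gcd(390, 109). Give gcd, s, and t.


Euclidean algorithm on (390, 109) — divide until remainder is 0:
  390 = 3 · 109 + 63
  109 = 1 · 63 + 46
  63 = 1 · 46 + 17
  46 = 2 · 17 + 12
  17 = 1 · 12 + 5
  12 = 2 · 5 + 2
  5 = 2 · 2 + 1
  2 = 2 · 1 + 0
gcd(390, 109) = 1.
Track Bezout coefficients alongside the remainders: start with r₀ = 390 = a·1 + b·0 (s = 1, t = 0) and r₁ = 109 = a·0 + b·1 (s = 0, t = 1); each new remainder r_{k+1} = r_{k-1} − q_k·r_k inherits s_{k+1} = s_{k-1} − q_k·s_k, t_{k+1} = t_{k-1} − q_k·t_k, so r_k = a·s_k + b·t_k at every step:
  q = 3: r = 63, s = 1 − 3·0 = 1, t = 0 − 3·1 = -3  (check: 390·1 + 109·(-3) = 63)
  q = 1: r = 46, s = 0 − 1·1 = -1, t = 1 − 1·(-3) = 4  (check: 390·(-1) + 109·4 = 46)
  q = 1: r = 17, s = 1 − 1·(-1) = 2, t = -3 − 1·4 = -7  (check: 390·2 + 109·(-7) = 17)
  q = 2: r = 12, s = -1 − 2·2 = -5, t = 4 − 2·(-7) = 18  (check: 390·(-5) + 109·18 = 12)
  q = 1: r = 5, s = 2 − 1·(-5) = 7, t = -7 − 1·18 = -25  (check: 390·7 + 109·(-25) = 5)
  q = 2: r = 2, s = -5 − 2·7 = -19, t = 18 − 2·(-25) = 68  (check: 390·(-19) + 109·68 = 2)
  q = 2: r = 1, s = 7 − 2·(-19) = 45, t = -25 − 2·68 = -161  (check: 390·45 + 109·(-161) = 1)
The row with r = 1 (the gcd) gives the Bezout coefficients s = 45, t = -161.
Result: 390 · (45) + 109 · (-161) = 1.

gcd(390, 109) = 1; s = 45, t = -161 (check: 390·45 + 109·(-161) = 1).


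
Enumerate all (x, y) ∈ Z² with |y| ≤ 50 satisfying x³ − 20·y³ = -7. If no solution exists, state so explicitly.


The equation is x³ - 20y³ = -7. For fixed y, x³ = 20·y³ − 7, so a solution requires the RHS to be a perfect cube.
Strategy: iterate y from -50 to 50, compute RHS = 20·y³ − 7, and check whether it is a (positive or negative) perfect cube.
Check small values of y:
  y = 0: RHS = -7 is not a perfect cube.
  y = 1: RHS = 13 is not a perfect cube.
  y = -1: RHS = -27 = (-3)³ ⇒ x = -3 works.
  y = 2: RHS = 153 is not a perfect cube.
  y = -2: RHS = -167 is not a perfect cube.
  y = 3: RHS = 533 is not a perfect cube.
  y = -3: RHS = -547 is not a perfect cube.
Continuing the search up to |y| = 50 finds no further solutions beyond those listed.
Collected solutions: (-3, -1).

Solutions (with |y| ≤ 50): (-3, -1).


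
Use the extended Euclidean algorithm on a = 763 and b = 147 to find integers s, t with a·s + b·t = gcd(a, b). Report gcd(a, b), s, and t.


Euclidean algorithm on (763, 147) — divide until remainder is 0:
  763 = 5 · 147 + 28
  147 = 5 · 28 + 7
  28 = 4 · 7 + 0
gcd(763, 147) = 7.
Track Bezout coefficients alongside the remainders: start with r₀ = 763 = a·1 + b·0 (s = 1, t = 0) and r₁ = 147 = a·0 + b·1 (s = 0, t = 1); each new remainder r_{k+1} = r_{k-1} − q_k·r_k inherits s_{k+1} = s_{k-1} − q_k·s_k, t_{k+1} = t_{k-1} − q_k·t_k, so r_k = a·s_k + b·t_k at every step:
  q = 5: r = 28, s = 1 − 5·0 = 1, t = 0 − 5·1 = -5  (check: 763·1 + 147·(-5) = 28)
  q = 5: r = 7, s = 0 − 5·1 = -5, t = 1 − 5·(-5) = 26  (check: 763·(-5) + 147·26 = 7)
The row with r = 7 (the gcd) gives the Bezout coefficients s = -5, t = 26.
Result: 763 · (-5) + 147 · (26) = 7.

gcd(763, 147) = 7; s = -5, t = 26 (check: 763·(-5) + 147·26 = 7).


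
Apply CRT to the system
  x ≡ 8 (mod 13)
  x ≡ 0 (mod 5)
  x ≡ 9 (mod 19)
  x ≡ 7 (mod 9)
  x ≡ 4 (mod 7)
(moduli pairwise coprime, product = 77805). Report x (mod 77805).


Product of moduli M = 13 · 5 · 19 · 9 · 7 = 77805.
Merge one congruence at a time:
  Start: x ≡ 8 (mod 13).
  Combine with x ≡ 0 (mod 5); new modulus lcm = 65.
    Write x = 8 + 13·t and substitute into x ≡ 0 (mod 5): 13·t ≡ 0 − 8 = -8 (mod 5).
    Reduce coefficients mod 5: 3·t ≡ 2 (mod 5).
    The inverse of 3 mod 5 is 2 (since 3·2 = 6 = 1·5 + 1), so t ≡ 2·2 = 4 ≡ 4 (mod 5).
    Then x = 8 + 13·4 = 60, valid modulo lcm(13, 5) = 65: x ≡ 60 (mod 65).
  Combine with x ≡ 9 (mod 19); new modulus lcm = 1235.
    Write x = 60 + 65·t and substitute into x ≡ 9 (mod 19): 65·t ≡ 9 − 60 = -51 (mod 19).
    Reduce coefficients mod 19: 8·t ≡ 6 (mod 19).
    The inverse of 8 mod 19 is 12 (since 8·12 = 96 = 5·19 + 1), so t ≡ 12·6 = 72 ≡ 15 (mod 19).
    Then x = 60 + 65·15 = 1035, valid modulo lcm(65, 19) = 1235: x ≡ 1035 (mod 1235).
  Combine with x ≡ 7 (mod 9); new modulus lcm = 11115.
    Write x = 1035 + 1235·t and substitute into x ≡ 7 (mod 9): 1235·t ≡ 7 − 1035 = -1028 (mod 9).
    Reduce coefficients mod 9: 2·t ≡ 7 (mod 9).
    The inverse of 2 mod 9 is 5 (since 2·5 = 10 = 1·9 + 1), so t ≡ 5·7 = 35 ≡ 8 (mod 9).
    Then x = 1035 + 1235·8 = 10915, valid modulo lcm(1235, 9) = 11115: x ≡ 10915 (mod 11115).
  Combine with x ≡ 4 (mod 7); new modulus lcm = 77805.
    Write x = 10915 + 11115·t and substitute into x ≡ 4 (mod 7): 11115·t ≡ 4 − 10915 = -10911 (mod 7).
    Reduce coefficients mod 7: 6·t ≡ 2 (mod 7).
    The inverse of 6 mod 7 is 6 (since 6·6 = 36 = 5·7 + 1), so t ≡ 6·2 = 12 ≡ 5 (mod 7).
    Then x = 10915 + 11115·5 = 66490, valid modulo lcm(11115, 7) = 77805: x ≡ 66490 (mod 77805).
Verify against each original: 66490 mod 13 = 8, 66490 mod 5 = 0, 66490 mod 19 = 9, 66490 mod 9 = 7, 66490 mod 7 = 4.

x ≡ 66490 (mod 77805).
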